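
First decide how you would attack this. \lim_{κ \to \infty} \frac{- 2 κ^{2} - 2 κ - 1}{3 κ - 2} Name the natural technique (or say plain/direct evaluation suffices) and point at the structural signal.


Verdict: dominant-term comparison — growth-rate triage: the leading powers of κ decide the limit, everything else is noise. Differentiating the expression as a single quotient would eventually settle it as well; matching dominant growth settles it immediately.


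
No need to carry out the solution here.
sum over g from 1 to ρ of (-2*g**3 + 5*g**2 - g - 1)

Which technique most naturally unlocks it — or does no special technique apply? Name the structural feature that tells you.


Diagnosis: no special technique — no cancellation, no constant ratio, no binomial weights — just polynomial terms summed directly.


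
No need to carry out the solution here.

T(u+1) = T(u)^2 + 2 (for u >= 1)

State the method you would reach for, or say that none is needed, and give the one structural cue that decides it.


Technique: no special technique — the sequence value feeds back through itself nonlinearly — linear superposition fails, and every superposition-based closed form fails with it.


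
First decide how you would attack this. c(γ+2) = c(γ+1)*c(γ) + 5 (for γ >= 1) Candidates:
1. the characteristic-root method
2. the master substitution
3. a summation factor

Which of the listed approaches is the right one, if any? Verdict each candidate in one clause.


Diagnosis: no special technique — the update rule curves (it is not linear in the unknown sequence), so no superposition-based closed form attaches — iterate or study it directly.
- the characteristic-root method: the recursion is nonlinear in the sequence values, so no linear-modes ansatz applies.
- the master substitution: no fixed divisor shrinks the index between calls.
- a summation factor — no summation factor applies — the rule is not linear in the sequence values.


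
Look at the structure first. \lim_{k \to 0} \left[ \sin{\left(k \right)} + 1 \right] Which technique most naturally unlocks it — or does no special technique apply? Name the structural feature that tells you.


Method: no special technique — no denominator vanishes and nothing blows up at 0: direct substitution is the whole computation.


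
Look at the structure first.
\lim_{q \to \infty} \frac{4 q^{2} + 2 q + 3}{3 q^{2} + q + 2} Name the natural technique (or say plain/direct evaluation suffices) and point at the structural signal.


Method: dominant-term comparison — divide through by the highest power of q; every lower-order term dies and the dominant terms decide the limit. As a single quotient, the ∞/∞ shape would yield to repeated differentiation as well — the growth comparison gets there in one look.


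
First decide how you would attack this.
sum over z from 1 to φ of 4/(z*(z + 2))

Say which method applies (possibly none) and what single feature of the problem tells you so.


Diagnosis: telescoping — rewrite 4/(z*(z + 2)) as simple fractions and successive terms eat each other — only the edges survive.


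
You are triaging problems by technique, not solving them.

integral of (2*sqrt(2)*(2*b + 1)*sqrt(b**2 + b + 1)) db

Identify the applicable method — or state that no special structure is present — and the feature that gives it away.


Verdict: u-substitution — collected, the integrand has one factor that is, up to a constant, the derivative of an inner expression the rest depends on — substitute for that inner expression.


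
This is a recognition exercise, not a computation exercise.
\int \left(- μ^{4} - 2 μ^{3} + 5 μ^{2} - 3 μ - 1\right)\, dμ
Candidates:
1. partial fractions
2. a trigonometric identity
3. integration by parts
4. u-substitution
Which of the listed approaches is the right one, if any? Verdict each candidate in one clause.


Diagnosis: no special technique — a term-by-term power-rule job in μ; no substitution or rearrangement earns its keep here.
- partial fractions — the expression is not a ratio of polynomials that decomposes further.
- a trigonometric identity — no sine or cosine appears, so there is nothing for a trigonometric identity to act on.
- integration by parts: parts would only shuffle a directly integrable integrand.
- u-substitution — any workable substitution here is cosmetic — the integrand is already in directly integrable form.


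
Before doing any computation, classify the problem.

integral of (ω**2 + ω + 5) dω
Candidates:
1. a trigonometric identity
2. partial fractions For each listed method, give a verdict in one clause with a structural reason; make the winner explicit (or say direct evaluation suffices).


Diagnosis: no special technique — nothing composite, nothing rational, nothing trigonometric — each constant-multiple power of ω integrates by the power rule alone.
- a trigonometric identity: with no trigonometric functions present, identity rewriting has no target.
- partial fractions — there is no rational-function structure to decompose.


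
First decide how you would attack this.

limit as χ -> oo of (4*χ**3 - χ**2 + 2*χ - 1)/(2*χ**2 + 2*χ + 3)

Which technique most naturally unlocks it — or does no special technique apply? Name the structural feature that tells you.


Verdict: dominant-term comparison — at large χ only the top-degree terms survive; compare the leading terms and the limit falls out. l'Hôpital's at-infinity variant applies to the expression viewed as a single quotient; the leading-term comparison is the direct route.


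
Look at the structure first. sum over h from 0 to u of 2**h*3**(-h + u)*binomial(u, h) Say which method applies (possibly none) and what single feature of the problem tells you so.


Verdict: the binomial theorem — terms weighting binomial(u, h) against matched powers of 2 and 3 reassemble into (2 + 3)^u by the binomial theorem.


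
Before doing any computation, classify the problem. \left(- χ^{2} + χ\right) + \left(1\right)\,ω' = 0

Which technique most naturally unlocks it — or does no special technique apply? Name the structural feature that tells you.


Verdict: no special technique — the slope is a pure function of χ; integrate both sides and be done.


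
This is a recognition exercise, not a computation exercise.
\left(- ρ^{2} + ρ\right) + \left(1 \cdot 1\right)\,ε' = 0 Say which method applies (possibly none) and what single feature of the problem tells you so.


Method: no special technique — the slope is a function of ρ alone, so integrate both sides directly.


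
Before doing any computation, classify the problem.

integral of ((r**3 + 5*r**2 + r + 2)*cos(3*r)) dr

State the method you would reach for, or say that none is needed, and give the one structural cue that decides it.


Best approach: integration by parts — a polynomial factor r**3 + 5*r**2 + r + 2 multiplies cos(3*r); differentiating r**3 + 5*r**2 + r + 2 lowers its degree while cos(3*r) integrates cleanly, so parts wins.


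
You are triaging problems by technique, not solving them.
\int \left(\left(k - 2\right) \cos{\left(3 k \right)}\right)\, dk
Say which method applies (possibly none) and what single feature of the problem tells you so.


Verdict: integration by parts — the integrand splits as k - 2 times \cos{\left(3 k \right)} — repeatedly differentiating the polynomial part kills it, which is the parts ladder.


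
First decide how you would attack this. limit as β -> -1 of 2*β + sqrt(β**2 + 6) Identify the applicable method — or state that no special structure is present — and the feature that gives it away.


Best approach: no special technique — the expression is continuous at the evaluation point — substitute directly; no indeterminate form appears.


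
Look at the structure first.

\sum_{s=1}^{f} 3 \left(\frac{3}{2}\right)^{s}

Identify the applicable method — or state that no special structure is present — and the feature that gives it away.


Verdict: the geometric series formula — the ratio of consecutive terms is the constant \frac{3}{2}, independent of the index — a geometric sum.


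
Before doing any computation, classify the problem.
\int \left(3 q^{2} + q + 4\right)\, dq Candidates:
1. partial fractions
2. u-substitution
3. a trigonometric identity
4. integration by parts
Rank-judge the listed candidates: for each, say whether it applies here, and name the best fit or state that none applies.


Technique: no special technique — nothing composite, nothing rational, nothing trigonometric — each constant-multiple power of q integrates by the power rule alone.
- partial fractions: the expression is not a ratio of polynomials that decomposes further.
- u-substitution: no substitution does more than relabel what direct integration already handles.
- a trigonometric identity: with no trigonometric functions present, identity rewriting has no target.
- integration by parts: splitting off a factor buys nothing — the integrand integrates directly without parts.


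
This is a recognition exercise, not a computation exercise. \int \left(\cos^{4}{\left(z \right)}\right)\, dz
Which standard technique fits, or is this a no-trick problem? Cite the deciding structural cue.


Verdict: a trigonometric identity — the even exponent on \cos^{4}{\left(z \right)} signals one move: rewrite via cos of the doubled angle.


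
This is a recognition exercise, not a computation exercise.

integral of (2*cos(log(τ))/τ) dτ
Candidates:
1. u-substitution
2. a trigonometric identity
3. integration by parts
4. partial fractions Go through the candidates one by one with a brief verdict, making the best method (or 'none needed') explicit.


Method: u-substitution — collected, the integrand has one factor that is, up to a constant, the derivative of an inner expression the rest depends on — substitute for that inner expression.
- u-substitution: a fit — the right tool for this form.
- a trigonometric identity — neither the even-power reduction nor the product-to-sum identity applies to this structure.
- integration by parts: the nonconstant-polynomial-times-standard-kernel pattern (an exp, sine, cosine, or logarithm partner) is absent.
- partial fractions — the expression is not a ratio of polynomials that decomposes further.


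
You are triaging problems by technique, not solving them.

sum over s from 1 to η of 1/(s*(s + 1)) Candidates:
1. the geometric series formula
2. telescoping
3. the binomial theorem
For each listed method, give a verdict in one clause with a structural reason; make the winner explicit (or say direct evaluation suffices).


Best approach: telescoping — 1/(s*(s + 1)) decomposes into shift-paired simple fractions; the series telescopes to finitely many boundary pieces.
- the geometric series formula: dividing successive terms gives an index-dependent quantity, not a constant.
- telescoping: yes, a natural case for it.
- the binomial theorem: there is no sum-raised-to-a-power identity hiding in these terms.


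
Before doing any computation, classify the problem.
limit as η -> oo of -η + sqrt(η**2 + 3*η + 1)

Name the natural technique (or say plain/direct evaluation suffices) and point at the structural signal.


Method: conjugate multiplication — an infinity-minus-infinity difference with a surviving radical — multiply by the conjugate to cancel the divergence.


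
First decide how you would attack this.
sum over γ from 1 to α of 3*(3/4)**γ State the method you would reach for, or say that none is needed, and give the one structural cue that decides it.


Method: the geometric series formula — term-over-term division gives 3/4 every time — index-free ratio, geometric sum formula applies.


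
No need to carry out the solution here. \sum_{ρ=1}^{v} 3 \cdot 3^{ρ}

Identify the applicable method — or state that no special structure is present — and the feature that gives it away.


Verdict: the geometric series formula — each term is 3 times the previous one, so the geometric-series formula applies directly.


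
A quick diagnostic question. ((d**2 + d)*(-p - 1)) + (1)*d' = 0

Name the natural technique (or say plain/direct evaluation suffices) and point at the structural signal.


Method: separation of variables — solved for the derivative, the right side splits multiplicatively into a function of each variable alone — divide and integrate each side. A Bernoulli substitution applies to this equation as given; separation takes the same equation in its displayed form.


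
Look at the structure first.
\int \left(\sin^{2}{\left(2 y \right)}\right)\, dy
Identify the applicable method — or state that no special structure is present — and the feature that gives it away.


Technique: a trigonometric identity — reduce \sin^{2}{\left(2 y \right)} with the power-reduction formula and the integral becomes first-degree trigonometry.


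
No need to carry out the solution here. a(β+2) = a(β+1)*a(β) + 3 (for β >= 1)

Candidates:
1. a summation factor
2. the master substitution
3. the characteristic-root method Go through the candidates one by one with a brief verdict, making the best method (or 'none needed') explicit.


Technique: no special technique — the unknown sequence enters the update nonlinearly, so no linear method fits the recurrence as written — direct iteration remains.
- a summation factor — the recursion is nonlinear — outside the first-order linear family a summation factor addresses.
- the master substitution: this is shift-type recursion, outside the divide-and-conquer template.
- the characteristic-root method — the recursion is nonlinear in the sequence values, so no linear-modes ansatz applies.


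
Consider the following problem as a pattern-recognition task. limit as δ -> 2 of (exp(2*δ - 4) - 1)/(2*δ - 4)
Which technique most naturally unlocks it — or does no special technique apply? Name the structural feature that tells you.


Diagnosis: l'Hôpital's rule (0/0) — plug in 2: top and bottom both hit zero, so differentiate each and retry. Known elementary limits would finish this too — the rule just bypasses the case analysis.


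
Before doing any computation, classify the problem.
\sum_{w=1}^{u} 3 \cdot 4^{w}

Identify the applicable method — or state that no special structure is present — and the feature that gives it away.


Technique: the geometric series formula — term-over-term division gives 4 every time — index-free ratio, geometric sum formula applies.


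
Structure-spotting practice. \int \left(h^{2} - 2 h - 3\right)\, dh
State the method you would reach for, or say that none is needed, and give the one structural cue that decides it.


Technique: no special technique — nothing composite, nothing rational, nothing trigonometric — each constant-multiple power of h integrates by the power rule alone.


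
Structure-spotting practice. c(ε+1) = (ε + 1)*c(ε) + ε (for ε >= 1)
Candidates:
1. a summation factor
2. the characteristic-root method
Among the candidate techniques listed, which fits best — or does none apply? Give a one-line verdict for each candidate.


Best approach: a summation factor — first-order linear but the coefficient ε + 1 moves with the index — divide by the cumulative product and telescope.
- a summation factor: a fit — the right tool for this form.
- the characteristic-root method: an index-dependent weight blocks the pure exponential ansatz.


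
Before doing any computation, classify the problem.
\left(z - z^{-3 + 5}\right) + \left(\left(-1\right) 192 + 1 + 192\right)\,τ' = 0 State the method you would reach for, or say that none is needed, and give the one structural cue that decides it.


Best approach: no special technique — solved for the derivative, τ never appears on the right — this is a direct integration in z, not a differential-equations problem at heart.


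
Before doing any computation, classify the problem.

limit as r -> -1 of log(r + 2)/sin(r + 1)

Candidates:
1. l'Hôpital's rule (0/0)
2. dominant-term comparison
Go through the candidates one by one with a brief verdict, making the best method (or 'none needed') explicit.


Diagnosis: l'Hôpital's rule (0/0) — substituting -1 gives 0 over 0; differentiate top and bottom once and re-evaluate. Expanding numerator and denominator to first order gives the same value — the rule automates exactly that.
- l'Hôpital's rule (0/0) — applicable, and directly so.
- dominant-term comparison: no dominant power emerges to decide the limit by degree comparison.


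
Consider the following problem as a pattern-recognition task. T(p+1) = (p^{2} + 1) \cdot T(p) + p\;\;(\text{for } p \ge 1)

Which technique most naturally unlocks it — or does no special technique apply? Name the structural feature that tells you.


Diagnosis: a summation factor — first-order linear but the coefficient p^{2} + 1 moves with the index — divide by the cumulative product and telescope.


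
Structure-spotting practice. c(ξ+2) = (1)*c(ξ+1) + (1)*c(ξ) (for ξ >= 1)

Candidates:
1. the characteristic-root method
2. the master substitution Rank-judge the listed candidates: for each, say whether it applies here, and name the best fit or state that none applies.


Verdict: the characteristic-root method — shift-invariance with fixed coefficients calls for exponential trials; the characteristic polynomial finds every r^ξ.
- the characteristic-root method: yes — fits the structure here.
- the master substitution: the recursion steps by a constant offset, so exponential reindexing is pointless.


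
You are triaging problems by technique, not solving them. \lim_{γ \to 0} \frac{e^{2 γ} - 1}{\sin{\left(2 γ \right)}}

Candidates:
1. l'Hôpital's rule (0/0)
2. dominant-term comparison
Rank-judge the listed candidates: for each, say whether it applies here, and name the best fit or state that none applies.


Verdict: l'Hôpital's rule (0/0) — substituting 0 gives 0 over 0; differentiate top and bottom once and re-evaluate. Known elementary limits would finish this too — the rule just bypasses the case analysis.
- l'Hôpital's rule (0/0) — applicable, and directly so.
- dominant-term comparison — this limit is not decided by comparing leading-term growth at infinity.


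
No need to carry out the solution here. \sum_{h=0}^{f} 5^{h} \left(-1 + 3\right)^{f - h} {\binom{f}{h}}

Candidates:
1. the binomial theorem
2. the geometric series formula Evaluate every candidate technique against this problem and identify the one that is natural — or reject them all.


Method: the binomial theorem — {\binom{f}{h}} weighting matched powers of 5 and (-1 + 3) is the expanded form of (5 + (-1 + 3))^f — fold it back up.
- the binomial theorem — a fit — the right tool for this form.
- the geometric series formula — the ratio of consecutive terms depends on the index.


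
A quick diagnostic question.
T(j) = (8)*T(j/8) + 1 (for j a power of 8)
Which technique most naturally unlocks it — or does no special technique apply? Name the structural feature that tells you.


Verdict: the master substitution — a divide-and-conquer shape: argument j/8, so change variables with j = 8^m and solve the linear version.


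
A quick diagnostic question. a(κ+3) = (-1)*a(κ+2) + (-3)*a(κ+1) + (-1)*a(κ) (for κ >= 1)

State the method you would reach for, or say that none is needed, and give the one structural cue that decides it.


Diagnosis: the characteristic-root method — no index-dependence in the weights and nothing inhomogeneous: classic characteristic-equation setup.


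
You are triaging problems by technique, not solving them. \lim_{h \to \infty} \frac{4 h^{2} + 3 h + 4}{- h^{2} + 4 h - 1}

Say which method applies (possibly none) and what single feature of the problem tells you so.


Technique: dominant-term comparison — growth-rate triage: the leading powers of h decide the limit, everything else is noise. Viewed as a single quotient this is an ∞/∞ form — an at-infinity application of l'Hôpital's rule would also resolve it; comparing leading growth reads the answer without differentiating.


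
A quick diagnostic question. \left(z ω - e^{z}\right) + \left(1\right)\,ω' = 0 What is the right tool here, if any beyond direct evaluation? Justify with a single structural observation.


Diagnosis: a linear integrating factor — the equation is linear in ω with coefficient z; multiplying by the integrating factor exp(∫z) makes the left side a perfect derivative.


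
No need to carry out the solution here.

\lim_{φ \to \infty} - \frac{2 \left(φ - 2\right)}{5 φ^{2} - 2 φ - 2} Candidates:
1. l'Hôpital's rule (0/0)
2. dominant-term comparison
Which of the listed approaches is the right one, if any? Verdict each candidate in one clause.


Diagnosis: dominant-term comparison — divide by the highest power of φ present: lower-order terms vanish and the dominant ratio remains.
- l'Hôpital's rule (0/0): viewed as a single quotient this runs to ∞/∞, not the 0/0 clash this candidate addresses; an at-infinity variant of the rule would resolve it, but comparing leading growth reads the answer without differentiating.
- dominant-term comparison: applies; the problem has the shape this method handles.


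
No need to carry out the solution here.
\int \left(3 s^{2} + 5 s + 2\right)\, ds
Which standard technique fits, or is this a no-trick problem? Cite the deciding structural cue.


Diagnosis: no special technique — a term-by-term power-rule job in s; no substitution or rearrangement earns its keep here.


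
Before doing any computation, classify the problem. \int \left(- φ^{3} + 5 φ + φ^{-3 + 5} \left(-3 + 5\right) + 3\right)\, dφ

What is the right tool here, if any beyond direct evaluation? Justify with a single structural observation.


Verdict: no special technique — a term-by-term power-rule job in φ; no substitution or rearrangement earns its keep here.


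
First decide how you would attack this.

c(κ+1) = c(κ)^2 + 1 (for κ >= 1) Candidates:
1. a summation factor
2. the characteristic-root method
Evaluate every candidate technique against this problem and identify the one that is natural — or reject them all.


Verdict: no special technique — nonlinear feedback in the recursion rules out every root- or factor-based technique.
- a summation factor — the recursion is nonlinear — outside the first-order linear family a summation factor addresses.
- the characteristic-root method — the recursion is nonlinear in the sequence values, so no linear-modes ansatz applies.


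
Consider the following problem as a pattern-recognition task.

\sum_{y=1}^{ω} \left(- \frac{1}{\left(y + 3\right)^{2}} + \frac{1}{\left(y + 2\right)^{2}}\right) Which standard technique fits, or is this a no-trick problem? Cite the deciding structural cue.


Method: telescoping — each term adds \frac{1}{\left(y + 2\right)^{2}} and subtracts the same expression advanced one index; that subtracted piece cancels against the next term's added copy — only the boundary terms survive.


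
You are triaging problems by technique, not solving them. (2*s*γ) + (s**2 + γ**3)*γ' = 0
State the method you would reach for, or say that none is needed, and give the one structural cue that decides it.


Technique: the exact-equation method — equality of cross partials is the green light — assemble the potential function term by term.


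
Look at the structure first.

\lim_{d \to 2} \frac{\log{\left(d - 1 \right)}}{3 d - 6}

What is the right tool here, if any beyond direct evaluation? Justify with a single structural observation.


Best approach: l'Hôpital's rule (0/0) — plug in 2: top and bottom both hit zero, so differentiate each and retry. Expanding numerator and denominator to first order gives the same value — the rule automates exactly that.


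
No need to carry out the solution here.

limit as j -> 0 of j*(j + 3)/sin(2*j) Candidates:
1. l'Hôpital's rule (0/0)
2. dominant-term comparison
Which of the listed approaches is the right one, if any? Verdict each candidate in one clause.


Technique: l'Hôpital's rule (0/0) — plug in 0: top and bottom both hit zero, so differentiate each and retry. A first-order expansion at the point is an equally standard path; the rule packages it.
- l'Hôpital's rule (0/0): applies; the problem has the shape this method handles.
- dominant-term comparison: no ranking of term growth rates resolves the limit here.


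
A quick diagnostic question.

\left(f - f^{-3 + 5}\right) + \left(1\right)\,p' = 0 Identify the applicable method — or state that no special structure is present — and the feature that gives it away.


Method: no special technique — with p absent the equation is not coupled at all: direct integration in f.


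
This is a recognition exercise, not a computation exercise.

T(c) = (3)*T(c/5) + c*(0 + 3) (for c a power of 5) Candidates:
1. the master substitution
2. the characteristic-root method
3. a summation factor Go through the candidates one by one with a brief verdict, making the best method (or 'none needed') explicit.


Verdict: the master substitution — recursion at c/5 is multiplicative in the index; logarithmic reindexing via c = 5^m linearizes it.
- the master substitution — applies; the problem has the shape this method handles.
- the characteristic-root method: the recursion divides its index rather than shifting it — outside the constant-shift family the root method covers.
- a summation factor — a divided-index call is outside the fixed-shift first-order family a summation factor normalizes.


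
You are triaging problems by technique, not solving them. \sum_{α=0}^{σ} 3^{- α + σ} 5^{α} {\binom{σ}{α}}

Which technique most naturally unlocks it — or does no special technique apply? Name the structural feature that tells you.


Diagnosis: the binomial theorem — the binomial coefficients weight matched powers of 5 and 3, which is exactly the expansion of a binomial power.


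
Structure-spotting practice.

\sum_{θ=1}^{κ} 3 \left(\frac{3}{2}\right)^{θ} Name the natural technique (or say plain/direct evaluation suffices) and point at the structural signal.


Method: the geometric series formula — each summand is the previous one scaled by \frac{3}{2}; that constant multiplier is itself the geometric structure.


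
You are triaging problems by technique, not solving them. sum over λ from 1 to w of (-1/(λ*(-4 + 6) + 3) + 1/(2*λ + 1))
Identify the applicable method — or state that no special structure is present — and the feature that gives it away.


Diagnosis: telescoping — spot the paired structure — each term adds 1/(2*λ + 1) and subtracts its successor value, which the next term restores: the definition of a telescoping chain.


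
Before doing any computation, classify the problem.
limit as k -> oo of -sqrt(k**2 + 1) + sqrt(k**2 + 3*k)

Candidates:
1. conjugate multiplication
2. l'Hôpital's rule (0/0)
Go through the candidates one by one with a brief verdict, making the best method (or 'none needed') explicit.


Method: conjugate multiplication — this difference gives up after one conjugate multiplication — the radical structure cancels against its conjugate.
- conjugate multiplication: yes, a natural case for it.
- l'Hôpital's rule (0/0) — substitution produces ∞ − ∞ rather than a vanishing quotient; the rule needs a 0/0 ratio to act on.


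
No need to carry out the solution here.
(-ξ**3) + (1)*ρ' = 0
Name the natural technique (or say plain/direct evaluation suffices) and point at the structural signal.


Best approach: no special technique — the slope is a pure function of ξ; integrate both sides and be done.


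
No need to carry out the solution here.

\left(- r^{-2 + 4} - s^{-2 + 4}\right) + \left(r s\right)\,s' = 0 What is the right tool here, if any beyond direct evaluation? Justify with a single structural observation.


Method: the homogeneous substitution — solved for the derivative, the right side is unchanged under scaling r and s together — it depends only on the ratio s/r, so substitute a single ratio variable. A Bernoulli rewrite works here as the equation stands — the homogeneous substitution is the more immediate reading.


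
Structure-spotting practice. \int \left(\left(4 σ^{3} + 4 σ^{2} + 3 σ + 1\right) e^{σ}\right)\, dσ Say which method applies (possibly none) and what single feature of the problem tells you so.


Technique: integration by parts — the integrand splits as 4 σ^{3} + 4 σ^{2} + 3 σ + 1 times e^{σ} — repeatedly differentiating the polynomial part kills it, which is the parts ladder.


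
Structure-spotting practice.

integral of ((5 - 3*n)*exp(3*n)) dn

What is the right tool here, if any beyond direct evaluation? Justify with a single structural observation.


Diagnosis: integration by parts — a polynomial 5 - 3*n against the kernel exp(3*n) is the signature bounded-ladder case for integration by parts.


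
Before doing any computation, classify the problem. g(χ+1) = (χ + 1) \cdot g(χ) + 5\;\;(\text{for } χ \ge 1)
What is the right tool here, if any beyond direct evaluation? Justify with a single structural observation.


Technique: a summation factor — rescale the sequence by the product of the weights χ + 1 so far — the recurrence collapses to a plain running sum.


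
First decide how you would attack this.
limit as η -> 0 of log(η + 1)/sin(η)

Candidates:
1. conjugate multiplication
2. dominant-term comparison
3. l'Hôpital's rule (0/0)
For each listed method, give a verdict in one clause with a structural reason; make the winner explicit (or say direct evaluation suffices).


Verdict: l'Hôpital's rule (0/0) — both numerator and denominator vanish at 0: the genuine 0/0 indeterminate that l'Hôpital exists for. A first-order expansion at the point is an equally standard path; the rule packages it.
- conjugate multiplication — no divergent radical difference is present for a conjugate pair to cancel.
- dominant-term comparison: this limit is not decided by comparing polynomial growth at infinity.
- l'Hôpital's rule (0/0) — applicable, and directly so.


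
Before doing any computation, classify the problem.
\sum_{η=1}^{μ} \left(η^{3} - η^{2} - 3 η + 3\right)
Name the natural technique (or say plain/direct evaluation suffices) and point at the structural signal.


Diagnosis: no special technique — nothing telescopes and nothing is geometric; polynomial terms in η sum term by term.


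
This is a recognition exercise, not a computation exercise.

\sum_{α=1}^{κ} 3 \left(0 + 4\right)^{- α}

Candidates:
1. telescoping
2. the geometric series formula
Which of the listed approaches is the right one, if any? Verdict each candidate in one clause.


Verdict: the geometric series formula — consecutive terms stand in a fixed index-free ratio — the geometric sum formula closes it.
- telescoping — in the displayed form, no term reappears at a neighboring index to cancel against.
- the geometric series formula — applicable, and directly so.


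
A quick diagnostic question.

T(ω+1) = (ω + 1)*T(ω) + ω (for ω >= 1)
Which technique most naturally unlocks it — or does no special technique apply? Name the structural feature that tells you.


Best approach: a summation factor — first-order, linear, moving coefficient ω + 1: the discrete analogue of an integrating factor handles it.


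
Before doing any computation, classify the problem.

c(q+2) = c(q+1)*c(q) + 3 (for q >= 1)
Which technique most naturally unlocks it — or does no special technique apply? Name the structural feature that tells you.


Verdict: no special technique — the sequence value feeds back through itself nonlinearly — linear superposition fails, and every superposition-based closed form fails with it.


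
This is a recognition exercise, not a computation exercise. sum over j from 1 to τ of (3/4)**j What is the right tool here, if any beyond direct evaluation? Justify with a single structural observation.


Method: the geometric series formula — check a ratio of consecutive terms: it is 3/4, independent of the index, so the geometric formula closes the sum.


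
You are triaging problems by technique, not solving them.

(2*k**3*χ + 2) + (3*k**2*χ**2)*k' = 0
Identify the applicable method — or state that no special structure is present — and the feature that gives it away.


Diagnosis: the exact-equation method — check exactness first: here it holds (2*k**3*χ + 2, 3*k**2*χ**2 have matching cross partials), so no integrating factor is needed.


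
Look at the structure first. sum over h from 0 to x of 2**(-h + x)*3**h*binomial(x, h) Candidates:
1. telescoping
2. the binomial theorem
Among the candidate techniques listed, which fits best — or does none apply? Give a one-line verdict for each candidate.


Diagnosis: the binomial theorem — the summand is term h of a binomial expansion in 3 and 2; the whole sum is a single power.
- telescoping — the summand is not presented as a shifted difference — a telescoping rewrite may exist, but the displayed structure does not offer one.
- the binomial theorem — applies; the problem has the shape this method handles.


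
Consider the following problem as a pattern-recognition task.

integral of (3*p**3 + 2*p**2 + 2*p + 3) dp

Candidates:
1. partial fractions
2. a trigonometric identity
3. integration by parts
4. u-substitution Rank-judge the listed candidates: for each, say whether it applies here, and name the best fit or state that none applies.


Technique: no special technique — a term-by-term power-rule job in p; no substitution or rearrangement earns its keep here.
- partial fractions — the expression is not a ratio of polynomials that decomposes further.
- a trigonometric identity — there is no trigonometric structure at all — the integrand carries no sine or cosine to rewrite.
- integration by parts: parts would only shuffle a directly integrable integrand.
- u-substitution — no substitution does more than relabel what direct integration already handles.


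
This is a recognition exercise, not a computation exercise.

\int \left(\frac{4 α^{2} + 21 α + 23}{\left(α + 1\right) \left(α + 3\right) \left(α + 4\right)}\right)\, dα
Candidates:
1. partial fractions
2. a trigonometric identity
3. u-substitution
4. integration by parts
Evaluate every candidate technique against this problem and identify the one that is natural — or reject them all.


Best approach: partial fractions — a proper rational integrand whose denominator splits into simpler factors — decompose into partial fractions first.
- partial fractions: applies; the problem has the shape this method handles.
- a trigonometric identity: no sine or cosine appears, so there is nothing for a trigonometric identity to act on.
- u-substitution — no subexpression of the integrand pairs with its own derivative as a factor — individual terms may offer their own substitutions, but any change of variable covering the whole integral would have to be constructed from outside the expression.
- integration by parts — there is no nonconstant-polynomial-times-kernel split with an exp, sine, cosine (degree-1 argument), or logarithm partner.


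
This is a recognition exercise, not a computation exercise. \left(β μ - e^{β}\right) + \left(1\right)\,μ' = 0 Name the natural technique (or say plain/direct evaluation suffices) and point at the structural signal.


Technique: a linear integrating factor — linear in the unknown with genuine forcing: multiply through by the exponential of the integrated coefficient and the left side closes into one derivative.


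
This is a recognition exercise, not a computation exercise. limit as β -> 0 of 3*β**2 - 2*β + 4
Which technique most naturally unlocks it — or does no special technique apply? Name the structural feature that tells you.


Technique: no special technique — nothing blocks direct substitution at 0: plug in and finish.


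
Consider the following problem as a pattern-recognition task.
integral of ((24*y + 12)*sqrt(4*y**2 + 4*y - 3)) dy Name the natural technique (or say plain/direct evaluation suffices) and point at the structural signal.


Verdict: u-substitution — everything non-trivial happens through the inner expression 4*y**2 + 4*y - 3, and its derivative accounts for the remaining factor up to a constant, so set u = 4*y**2 + 4*y - 3.


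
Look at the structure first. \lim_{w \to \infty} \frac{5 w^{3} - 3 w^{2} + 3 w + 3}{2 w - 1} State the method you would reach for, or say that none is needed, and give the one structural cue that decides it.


Verdict: dominant-term comparison — divide through by the highest power of w; every lower-order term dies and the dominant terms decide the limit. Viewed as a single quotient this is an ∞/∞ form — an at-infinity application of l'Hôpital's rule would also resolve it; comparing leading growth reads the answer without differentiating.


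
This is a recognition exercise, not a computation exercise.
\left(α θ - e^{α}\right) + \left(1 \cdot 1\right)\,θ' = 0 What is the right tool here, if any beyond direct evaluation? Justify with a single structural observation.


Technique: a linear integrating factor — arrange it as θ' + α·θ = (the forcing term) and the integrating factor does the rest.


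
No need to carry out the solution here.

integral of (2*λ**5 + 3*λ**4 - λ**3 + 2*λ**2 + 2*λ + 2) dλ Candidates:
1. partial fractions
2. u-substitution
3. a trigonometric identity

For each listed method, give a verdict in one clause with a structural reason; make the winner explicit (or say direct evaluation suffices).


Best approach: no special technique — the integrand is a sum of constant multiples of powers of λ — integrate term by term.
- partial fractions — there is no rational-function structure to decompose.
- u-substitution: any workable substitution here is cosmetic — the integrand is already in directly integrable form.
- a trigonometric identity — no sine or cosine appears, so there is nothing for a trigonometric identity to act on.


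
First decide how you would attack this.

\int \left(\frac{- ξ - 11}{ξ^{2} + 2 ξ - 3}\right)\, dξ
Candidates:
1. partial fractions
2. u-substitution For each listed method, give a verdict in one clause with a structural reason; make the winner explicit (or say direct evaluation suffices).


Diagnosis: partial fractions — the integrand is a proper rational function and its denominator ξ^{2} + 2 ξ - 3 factors into distinct pieces, so it splits into simple fractions.
- partial fractions — yes — fits the structure here.
- u-substitution — no subexpression of the integrand pairs with its own derivative as a factor — individual terms may offer their own substitutions, but any change of variable covering the whole integral would have to be constructed from outside the expression.


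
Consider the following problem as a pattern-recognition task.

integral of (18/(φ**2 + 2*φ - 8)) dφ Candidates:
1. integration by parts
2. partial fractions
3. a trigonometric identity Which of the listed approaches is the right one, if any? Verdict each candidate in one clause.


Verdict: partial fractions — the bottom, φ**2 + 2*φ - 8, comes apart into simple factors, and a proper rational function over split factors decomposes.
- integration by parts: there is no nonconstant-polynomial-times-kernel split with an exp, sine, cosine (degree-1 argument), or logarithm partner.
- partial fractions: applies; the problem has the shape this method handles.
- a trigonometric identity: no sine or cosine appears, so there is nothing for a trigonometric identity to act on.


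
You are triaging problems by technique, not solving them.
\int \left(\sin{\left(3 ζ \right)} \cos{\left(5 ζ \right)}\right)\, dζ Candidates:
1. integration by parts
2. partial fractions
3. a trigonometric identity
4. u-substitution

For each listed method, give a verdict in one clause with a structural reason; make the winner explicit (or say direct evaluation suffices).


Method: a trigonometric identity — distinct frequencies under one product (\sin{\left(3 ζ \right)} \cos{\left(5 ζ \right)}): the product-to-sum identity is the systematic route to an integrable form.
- integration by parts — not the natural route: no polynomial-kernel product appears — a recursive parts reduction of the trigonometric product exists, but the identity rewrite is direct.
- partial fractions — there is no rational-function structure to decompose.
- a trigonometric identity — applies; the problem has the shape this method handles.
- u-substitution — no subexpression of the integrand pairs with its own derivative as a factor — individual terms may offer their own substitutions, but any change of variable covering the whole integral would have to be constructed from outside the expression.
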